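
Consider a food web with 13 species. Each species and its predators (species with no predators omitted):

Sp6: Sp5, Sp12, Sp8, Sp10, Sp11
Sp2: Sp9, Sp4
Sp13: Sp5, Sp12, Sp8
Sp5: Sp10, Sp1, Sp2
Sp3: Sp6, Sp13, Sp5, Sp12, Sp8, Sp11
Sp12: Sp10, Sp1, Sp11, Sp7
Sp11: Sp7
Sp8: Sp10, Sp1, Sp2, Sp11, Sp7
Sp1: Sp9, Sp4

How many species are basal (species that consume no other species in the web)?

1

Basal species (no prey listed): Sp3.
Count: 1.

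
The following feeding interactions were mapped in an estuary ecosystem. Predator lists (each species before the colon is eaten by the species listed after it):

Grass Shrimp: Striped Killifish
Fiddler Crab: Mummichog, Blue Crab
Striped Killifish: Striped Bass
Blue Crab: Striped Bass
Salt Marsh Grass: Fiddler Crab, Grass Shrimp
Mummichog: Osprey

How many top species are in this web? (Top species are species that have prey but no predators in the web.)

2

Top species (has prey, but nothing eats it): Striped Bass, Osprey.
Count: 2.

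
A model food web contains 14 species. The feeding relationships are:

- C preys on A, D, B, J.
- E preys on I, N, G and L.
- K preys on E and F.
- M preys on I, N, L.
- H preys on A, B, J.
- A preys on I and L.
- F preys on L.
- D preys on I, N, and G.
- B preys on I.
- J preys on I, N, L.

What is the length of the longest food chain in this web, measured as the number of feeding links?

One longest chain: G → E → K.
It has 3 species and 2 links.

2 links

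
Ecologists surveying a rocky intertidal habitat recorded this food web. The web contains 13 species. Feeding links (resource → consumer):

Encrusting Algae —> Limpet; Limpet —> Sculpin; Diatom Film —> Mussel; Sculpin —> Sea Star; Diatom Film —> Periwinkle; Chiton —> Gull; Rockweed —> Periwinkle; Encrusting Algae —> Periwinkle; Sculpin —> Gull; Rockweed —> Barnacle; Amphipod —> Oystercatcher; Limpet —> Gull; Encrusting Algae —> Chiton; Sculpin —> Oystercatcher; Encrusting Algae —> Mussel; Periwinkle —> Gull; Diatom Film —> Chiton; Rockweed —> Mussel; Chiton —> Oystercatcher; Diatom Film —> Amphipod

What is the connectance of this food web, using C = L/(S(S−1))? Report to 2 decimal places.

The web has S = 13 species and L = 20 feeding links.
C = L / (S(S−1)) = 20 / 156 = 0.1282 ≈ 0.13.

C = 0.13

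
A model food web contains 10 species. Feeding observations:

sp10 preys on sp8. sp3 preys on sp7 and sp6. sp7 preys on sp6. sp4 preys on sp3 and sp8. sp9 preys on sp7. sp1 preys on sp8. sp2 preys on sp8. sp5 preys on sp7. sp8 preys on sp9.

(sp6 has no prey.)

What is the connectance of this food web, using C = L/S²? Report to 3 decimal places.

The web has S = 10 species and L = 11 feeding links.
C = L / S² = 11 / 100 = 0.1100 ≈ 0.110.

C = 0.110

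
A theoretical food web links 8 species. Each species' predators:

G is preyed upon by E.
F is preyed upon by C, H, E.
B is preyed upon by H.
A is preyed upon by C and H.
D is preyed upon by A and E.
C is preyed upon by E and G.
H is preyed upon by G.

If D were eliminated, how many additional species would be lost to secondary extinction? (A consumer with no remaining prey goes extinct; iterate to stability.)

1

Remove D.
Round 1: A (all prey gone) → extinct.
No further losses. Total secondary extinctions: 1.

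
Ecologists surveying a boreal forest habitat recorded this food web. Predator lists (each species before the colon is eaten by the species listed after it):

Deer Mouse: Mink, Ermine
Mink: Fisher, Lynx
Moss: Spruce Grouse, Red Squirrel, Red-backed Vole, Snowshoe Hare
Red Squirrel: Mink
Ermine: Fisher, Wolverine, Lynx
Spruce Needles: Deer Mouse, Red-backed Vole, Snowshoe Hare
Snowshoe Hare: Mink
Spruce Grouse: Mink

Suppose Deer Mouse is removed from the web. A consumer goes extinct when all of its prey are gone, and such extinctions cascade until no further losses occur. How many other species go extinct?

Remove Deer Mouse.
Round 1: Ermine (all prey gone) → extinct.
Round 2: Wolverine (all prey gone) → extinct.
No further losses. Total secondary extinctions: 2.

2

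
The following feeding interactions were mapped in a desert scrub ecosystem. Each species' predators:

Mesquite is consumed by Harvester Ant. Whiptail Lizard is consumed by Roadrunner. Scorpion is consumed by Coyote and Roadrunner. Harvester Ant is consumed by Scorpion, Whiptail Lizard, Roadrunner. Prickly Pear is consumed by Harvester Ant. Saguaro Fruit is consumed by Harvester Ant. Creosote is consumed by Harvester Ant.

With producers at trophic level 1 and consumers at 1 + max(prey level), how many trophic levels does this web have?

4

Producers (level 1): Mesquite, Saguaro Fruit, Creosote, Prickly Pear.
Mesquite → Harvester Ant → Scorpion → Roadrunner gives Roadrunner level 4.
No species has a prey at level 4, so no species reaches level 5.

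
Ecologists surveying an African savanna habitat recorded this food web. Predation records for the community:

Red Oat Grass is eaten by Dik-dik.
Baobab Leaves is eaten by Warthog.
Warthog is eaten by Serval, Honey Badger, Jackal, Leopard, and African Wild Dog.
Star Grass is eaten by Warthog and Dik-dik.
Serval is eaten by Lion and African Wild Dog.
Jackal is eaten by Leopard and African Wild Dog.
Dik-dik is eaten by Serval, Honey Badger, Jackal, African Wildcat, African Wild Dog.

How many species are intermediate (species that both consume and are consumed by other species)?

Intermediate species (has both prey and predators): Dik-dik, Warthog, Jackal, Serval.
Count: 4.

4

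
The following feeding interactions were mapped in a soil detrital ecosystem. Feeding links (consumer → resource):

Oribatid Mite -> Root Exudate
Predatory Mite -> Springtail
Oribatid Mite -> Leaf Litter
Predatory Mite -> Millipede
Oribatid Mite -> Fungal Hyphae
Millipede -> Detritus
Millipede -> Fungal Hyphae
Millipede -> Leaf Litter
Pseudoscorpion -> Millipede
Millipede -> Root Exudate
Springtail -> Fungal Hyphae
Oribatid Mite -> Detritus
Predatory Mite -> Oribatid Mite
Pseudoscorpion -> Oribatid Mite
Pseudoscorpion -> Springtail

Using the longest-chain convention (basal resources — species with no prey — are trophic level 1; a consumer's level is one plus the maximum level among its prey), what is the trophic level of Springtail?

Trophic level 2

Fungal Hyphae has no prey (basal) → level 1.
Springtail eats Fungal Hyphae → level 2.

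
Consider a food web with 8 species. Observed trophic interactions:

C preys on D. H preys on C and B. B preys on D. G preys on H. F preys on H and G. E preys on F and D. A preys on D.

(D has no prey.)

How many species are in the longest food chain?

One longest chain: D → B → H → G → F → E.
It has 6 species and 5 links.

6 species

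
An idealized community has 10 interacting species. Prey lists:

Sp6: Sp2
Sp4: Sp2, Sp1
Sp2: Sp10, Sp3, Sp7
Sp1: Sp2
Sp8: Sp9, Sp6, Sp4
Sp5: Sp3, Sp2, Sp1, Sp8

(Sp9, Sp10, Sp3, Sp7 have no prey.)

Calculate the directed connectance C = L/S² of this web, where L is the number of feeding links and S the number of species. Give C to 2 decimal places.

The web has S = 10 species and L = 14 feeding links.
C = L / S² = 14 / 100 = 0.1400 ≈ 0.14.

C = 0.14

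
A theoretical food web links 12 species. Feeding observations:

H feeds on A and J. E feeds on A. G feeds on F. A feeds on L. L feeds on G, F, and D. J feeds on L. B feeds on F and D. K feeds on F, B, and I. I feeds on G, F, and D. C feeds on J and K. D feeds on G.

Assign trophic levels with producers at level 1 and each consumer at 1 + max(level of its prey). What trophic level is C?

F is a producer → level 1.
G eats F → level 2.
D eats G → level 3.
L eats D (level 3); other prey at levels: F 1, G 2 → level 4.
J eats L → level 5.
C eats J (level 5); other prey at levels: K 5 → level 6.

Trophic level 6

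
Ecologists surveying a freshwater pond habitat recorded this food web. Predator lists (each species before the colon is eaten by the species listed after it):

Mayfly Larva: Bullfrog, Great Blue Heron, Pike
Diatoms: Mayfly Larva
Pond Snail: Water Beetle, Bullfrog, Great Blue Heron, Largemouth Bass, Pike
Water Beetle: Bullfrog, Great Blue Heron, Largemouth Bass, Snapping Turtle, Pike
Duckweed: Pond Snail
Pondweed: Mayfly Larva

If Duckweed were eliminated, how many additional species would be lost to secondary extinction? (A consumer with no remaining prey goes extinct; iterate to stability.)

4

Remove Duckweed.
Round 1: Pond Snail (all prey gone) → extinct.
Round 2: Water Beetle (all prey gone) → extinct.
Round 3: Largemouth Bass (all prey gone), Snapping Turtle (all prey gone) → extinct.
No further losses. Total secondary extinctions: 4.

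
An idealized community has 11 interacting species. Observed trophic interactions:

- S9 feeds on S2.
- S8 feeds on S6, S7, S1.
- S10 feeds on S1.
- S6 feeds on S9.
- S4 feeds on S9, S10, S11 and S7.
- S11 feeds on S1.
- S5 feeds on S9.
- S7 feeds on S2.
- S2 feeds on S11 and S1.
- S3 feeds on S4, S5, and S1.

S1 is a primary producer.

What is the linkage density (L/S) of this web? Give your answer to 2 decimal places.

L/S = 1.64

There are L = 18 links among S = 11 species.
L/S = 18/11 = 1.6364 ≈ 1.64.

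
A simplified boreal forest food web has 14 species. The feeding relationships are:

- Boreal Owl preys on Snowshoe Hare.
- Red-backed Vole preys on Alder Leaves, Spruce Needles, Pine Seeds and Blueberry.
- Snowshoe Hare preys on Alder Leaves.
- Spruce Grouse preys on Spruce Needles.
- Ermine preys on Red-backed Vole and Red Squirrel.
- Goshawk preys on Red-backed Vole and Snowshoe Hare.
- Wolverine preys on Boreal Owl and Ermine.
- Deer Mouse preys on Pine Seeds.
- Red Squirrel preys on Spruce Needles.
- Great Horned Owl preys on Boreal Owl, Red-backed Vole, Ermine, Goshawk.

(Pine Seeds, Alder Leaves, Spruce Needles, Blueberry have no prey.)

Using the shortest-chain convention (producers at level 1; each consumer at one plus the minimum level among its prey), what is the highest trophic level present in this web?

4

Producers (level 1): Pine Seeds, Alder Leaves, Spruce Needles, Blueberry.
Following each consumer down to its lowest-level prey: Pine Seeds → Red-backed Vole → Ermine → Wolverine (levels 1 through 4).
All prey of Wolverine (Ermine 3, Boreal Owl 3) are at level 3 or above, so Wolverine is at level 1 + 3 = 4.
Every consumer has at least one prey at level 3 or below, so none exceeds level 4.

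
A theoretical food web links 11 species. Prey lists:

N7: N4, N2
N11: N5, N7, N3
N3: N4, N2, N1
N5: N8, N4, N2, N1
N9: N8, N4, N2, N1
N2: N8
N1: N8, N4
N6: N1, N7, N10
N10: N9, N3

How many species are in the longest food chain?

5 species

One longest chain: N8 → N2 → N9 → N10 → N6.
It has 5 species and 4 links.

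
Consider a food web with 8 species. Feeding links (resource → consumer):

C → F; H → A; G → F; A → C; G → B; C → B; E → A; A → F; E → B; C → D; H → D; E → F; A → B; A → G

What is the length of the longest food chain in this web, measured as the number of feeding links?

3 links

One longest chain: H → A → G → B.
It has 4 species and 3 links.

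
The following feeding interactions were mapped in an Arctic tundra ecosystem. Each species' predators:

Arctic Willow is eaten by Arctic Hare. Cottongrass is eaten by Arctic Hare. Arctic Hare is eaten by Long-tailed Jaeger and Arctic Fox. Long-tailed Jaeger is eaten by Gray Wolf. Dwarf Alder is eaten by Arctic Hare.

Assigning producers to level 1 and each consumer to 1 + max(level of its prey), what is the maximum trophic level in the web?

4

Producers (level 1): Dwarf Alder, Arctic Willow, Cottongrass.
Dwarf Alder → Arctic Hare → Long-tailed Jaeger → Gray Wolf gives Gray Wolf level 4.
No species has a prey at level 4, so no species reaches level 5.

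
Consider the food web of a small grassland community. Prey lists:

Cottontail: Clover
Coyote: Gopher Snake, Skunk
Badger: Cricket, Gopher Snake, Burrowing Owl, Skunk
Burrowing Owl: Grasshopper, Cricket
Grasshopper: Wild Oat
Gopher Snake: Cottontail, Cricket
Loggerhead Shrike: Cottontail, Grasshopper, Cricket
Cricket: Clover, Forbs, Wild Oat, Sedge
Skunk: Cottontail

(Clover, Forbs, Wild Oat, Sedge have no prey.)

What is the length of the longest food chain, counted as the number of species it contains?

4 species

One longest chain: Wild Oat → Grasshopper → Burrowing Owl → Badger.
It has 4 species and 3 links.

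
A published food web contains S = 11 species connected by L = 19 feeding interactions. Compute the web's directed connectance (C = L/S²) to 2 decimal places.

The web has S = 11 species and L = 19 feeding links.
C = L / S² = 19 / 121 = 0.1570 ≈ 0.16.

C = 0.16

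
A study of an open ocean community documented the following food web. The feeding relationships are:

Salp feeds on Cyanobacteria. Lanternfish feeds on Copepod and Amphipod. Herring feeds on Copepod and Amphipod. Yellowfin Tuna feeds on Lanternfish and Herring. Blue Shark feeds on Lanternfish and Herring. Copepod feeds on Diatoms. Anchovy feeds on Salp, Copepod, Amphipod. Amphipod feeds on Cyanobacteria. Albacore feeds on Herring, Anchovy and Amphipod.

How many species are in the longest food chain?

4 species

One longest chain: Cyanobacteria → Amphipod → Herring → Yellowfin Tuna.
It has 4 species and 3 links.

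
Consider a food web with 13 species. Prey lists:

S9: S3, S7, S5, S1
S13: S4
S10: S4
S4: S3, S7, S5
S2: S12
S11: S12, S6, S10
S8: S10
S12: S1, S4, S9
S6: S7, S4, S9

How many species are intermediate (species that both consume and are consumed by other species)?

5

Intermediate species (has both prey and predators): S4, S9, S12, S6, S10.
Count: 5.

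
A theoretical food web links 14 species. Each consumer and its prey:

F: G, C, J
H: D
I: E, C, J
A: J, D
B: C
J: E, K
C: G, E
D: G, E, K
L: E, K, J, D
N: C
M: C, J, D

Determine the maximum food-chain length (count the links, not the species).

One longest chain: G → D → H.
It has 3 species and 2 links.

2 links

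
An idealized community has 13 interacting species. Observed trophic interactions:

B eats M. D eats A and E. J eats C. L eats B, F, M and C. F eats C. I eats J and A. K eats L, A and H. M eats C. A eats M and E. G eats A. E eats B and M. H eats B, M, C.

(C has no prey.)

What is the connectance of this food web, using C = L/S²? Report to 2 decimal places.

The web has S = 13 species and L = 23 feeding links.
C = L / S² = 23 / 169 = 0.1361 ≈ 0.14.

C = 0.14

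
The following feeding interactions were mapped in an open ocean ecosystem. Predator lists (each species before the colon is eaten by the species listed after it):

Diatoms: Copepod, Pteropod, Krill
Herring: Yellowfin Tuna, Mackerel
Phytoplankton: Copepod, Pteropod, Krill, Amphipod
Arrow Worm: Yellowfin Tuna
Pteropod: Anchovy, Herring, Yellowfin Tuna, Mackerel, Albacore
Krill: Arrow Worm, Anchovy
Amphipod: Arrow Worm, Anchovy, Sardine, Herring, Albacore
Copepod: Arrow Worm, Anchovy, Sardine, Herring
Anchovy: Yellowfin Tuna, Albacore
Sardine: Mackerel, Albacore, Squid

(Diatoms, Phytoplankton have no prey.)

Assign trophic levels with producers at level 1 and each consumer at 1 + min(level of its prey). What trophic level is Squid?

Trophic level 4

Diatoms is a producer → level 1.
Copepod eats Diatoms → level 2.
Sardine eats Copepod → level 3.
Squid eats Sardine → level 4.
No prey of Squid is below level 3, so 4 is the minimum.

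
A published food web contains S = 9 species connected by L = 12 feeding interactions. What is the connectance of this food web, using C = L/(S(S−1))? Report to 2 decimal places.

C = 0.17

The web has S = 9 species and L = 12 feeding links.
C = L / (S(S−1)) = 12 / 72 = 0.1667 ≈ 0.17.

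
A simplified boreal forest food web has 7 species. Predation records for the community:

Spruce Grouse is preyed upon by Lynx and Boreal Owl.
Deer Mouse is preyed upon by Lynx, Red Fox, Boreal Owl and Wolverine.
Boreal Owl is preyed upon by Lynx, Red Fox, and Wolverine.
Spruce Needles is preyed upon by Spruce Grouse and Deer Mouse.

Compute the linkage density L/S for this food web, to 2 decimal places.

L/S = 1.57

There are L = 11 links among S = 7 species.
L/S = 11/7 = 1.5714 ≈ 1.57.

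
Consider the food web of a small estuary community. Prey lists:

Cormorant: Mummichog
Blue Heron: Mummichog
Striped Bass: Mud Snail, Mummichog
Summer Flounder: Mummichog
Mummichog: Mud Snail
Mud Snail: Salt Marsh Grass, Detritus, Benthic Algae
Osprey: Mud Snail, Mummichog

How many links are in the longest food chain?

One longest chain: Salt Marsh Grass → Mud Snail → Mummichog → Cormorant.
It has 4 species and 3 links.

3 links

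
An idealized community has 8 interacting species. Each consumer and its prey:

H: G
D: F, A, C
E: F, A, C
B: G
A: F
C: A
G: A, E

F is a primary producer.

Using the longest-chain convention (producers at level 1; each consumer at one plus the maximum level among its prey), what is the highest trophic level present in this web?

6

Producers (level 1): F.
F → A → C → E → G → H gives H level 6.
No species has a prey at level 6, so no species reaches level 7.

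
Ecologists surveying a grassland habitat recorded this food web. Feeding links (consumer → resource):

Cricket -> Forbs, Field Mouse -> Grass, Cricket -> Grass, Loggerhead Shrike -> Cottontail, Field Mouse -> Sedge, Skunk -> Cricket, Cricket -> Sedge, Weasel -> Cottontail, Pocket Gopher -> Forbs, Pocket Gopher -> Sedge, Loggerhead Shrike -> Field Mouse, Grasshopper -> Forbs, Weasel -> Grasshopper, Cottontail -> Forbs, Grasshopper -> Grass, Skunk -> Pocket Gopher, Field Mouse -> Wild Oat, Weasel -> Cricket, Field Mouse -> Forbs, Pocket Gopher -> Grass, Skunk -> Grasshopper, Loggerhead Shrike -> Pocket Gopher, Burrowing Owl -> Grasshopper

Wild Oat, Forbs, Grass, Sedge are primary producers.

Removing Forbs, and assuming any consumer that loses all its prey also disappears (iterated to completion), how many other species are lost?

1

Remove Forbs.
Round 1: Cottontail (all prey gone) → extinct.
No further losses. Total secondary extinctions: 1.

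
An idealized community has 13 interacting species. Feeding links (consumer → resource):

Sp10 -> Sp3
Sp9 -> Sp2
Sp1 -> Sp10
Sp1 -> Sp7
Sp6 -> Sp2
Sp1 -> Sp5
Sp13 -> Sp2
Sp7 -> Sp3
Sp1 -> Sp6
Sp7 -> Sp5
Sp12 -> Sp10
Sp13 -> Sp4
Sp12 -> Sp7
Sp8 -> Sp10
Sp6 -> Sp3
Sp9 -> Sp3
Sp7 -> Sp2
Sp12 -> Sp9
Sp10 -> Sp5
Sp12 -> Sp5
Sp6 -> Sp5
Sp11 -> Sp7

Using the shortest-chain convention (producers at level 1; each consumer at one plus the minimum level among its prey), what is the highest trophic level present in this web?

Producers (level 1): Sp5, Sp4, Sp2, Sp3.
Following each consumer down to its lowest-level prey: Sp5 → Sp10 → Sp8 (levels 1 through 3).
All prey of Sp8 (Sp10 2) are at level 2 or above, so Sp8 is at level 1 + 2 = 3.
Every consumer has at least one prey at level 2 or below, so none exceeds level 3.

3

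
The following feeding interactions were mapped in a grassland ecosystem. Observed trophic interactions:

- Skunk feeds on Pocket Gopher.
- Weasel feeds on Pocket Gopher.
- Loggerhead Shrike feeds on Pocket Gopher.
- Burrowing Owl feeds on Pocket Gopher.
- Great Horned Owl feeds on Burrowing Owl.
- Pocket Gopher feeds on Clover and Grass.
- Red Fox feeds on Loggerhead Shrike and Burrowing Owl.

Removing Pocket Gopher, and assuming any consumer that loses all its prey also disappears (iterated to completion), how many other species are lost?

6

Remove Pocket Gopher.
Round 1: Burrowing Owl (all prey gone), Weasel (all prey gone), Loggerhead Shrike (all prey gone), Skunk (all prey gone) → extinct.
Round 2: Red Fox (all prey gone), Great Horned Owl (all prey gone) → extinct.
No further losses. Total secondary extinctions: 6.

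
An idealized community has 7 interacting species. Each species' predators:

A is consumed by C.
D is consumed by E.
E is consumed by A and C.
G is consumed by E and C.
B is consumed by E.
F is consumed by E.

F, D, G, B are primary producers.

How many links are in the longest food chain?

3 links

One longest chain: F → E → A → C.
It has 4 species and 3 links.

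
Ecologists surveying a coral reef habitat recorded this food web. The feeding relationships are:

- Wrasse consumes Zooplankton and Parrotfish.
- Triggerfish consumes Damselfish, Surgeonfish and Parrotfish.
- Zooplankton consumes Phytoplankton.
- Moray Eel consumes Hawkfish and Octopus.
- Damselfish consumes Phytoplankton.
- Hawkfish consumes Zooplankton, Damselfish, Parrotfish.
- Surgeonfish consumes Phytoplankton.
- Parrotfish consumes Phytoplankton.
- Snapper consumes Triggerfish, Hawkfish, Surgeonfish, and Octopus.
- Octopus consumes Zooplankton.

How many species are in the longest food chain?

4 species

One longest chain: Phytoplankton → Zooplankton → Octopus → Snapper.
It has 4 species and 3 links.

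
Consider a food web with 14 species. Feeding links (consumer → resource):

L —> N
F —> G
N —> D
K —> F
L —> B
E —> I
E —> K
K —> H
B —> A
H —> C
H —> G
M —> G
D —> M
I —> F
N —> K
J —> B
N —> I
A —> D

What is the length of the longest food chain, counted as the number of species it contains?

6 species

One longest chain: G → M → D → A → B → J.
It has 6 species and 5 links.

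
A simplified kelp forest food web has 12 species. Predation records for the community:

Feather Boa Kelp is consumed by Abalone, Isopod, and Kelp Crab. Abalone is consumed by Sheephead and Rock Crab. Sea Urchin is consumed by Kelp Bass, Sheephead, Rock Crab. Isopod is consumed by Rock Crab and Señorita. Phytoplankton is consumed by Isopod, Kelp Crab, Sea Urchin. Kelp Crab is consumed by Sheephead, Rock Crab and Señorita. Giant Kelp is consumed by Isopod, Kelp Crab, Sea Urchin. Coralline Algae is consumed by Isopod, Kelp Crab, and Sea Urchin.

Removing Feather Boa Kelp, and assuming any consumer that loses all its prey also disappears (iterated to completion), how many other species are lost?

Remove Feather Boa Kelp.
Round 1: Abalone (all prey gone) → extinct.
No further losses. Total secondary extinctions: 1.

1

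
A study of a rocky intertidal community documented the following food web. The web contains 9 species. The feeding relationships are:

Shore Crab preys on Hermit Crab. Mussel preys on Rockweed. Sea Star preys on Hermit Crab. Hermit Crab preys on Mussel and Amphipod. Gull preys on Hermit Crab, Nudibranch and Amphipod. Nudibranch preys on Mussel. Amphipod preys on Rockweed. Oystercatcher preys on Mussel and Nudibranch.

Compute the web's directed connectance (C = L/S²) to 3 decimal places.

The web has S = 9 species and L = 12 feeding links.
C = L / S² = 12 / 81 = 0.1481 ≈ 0.148.

C = 0.148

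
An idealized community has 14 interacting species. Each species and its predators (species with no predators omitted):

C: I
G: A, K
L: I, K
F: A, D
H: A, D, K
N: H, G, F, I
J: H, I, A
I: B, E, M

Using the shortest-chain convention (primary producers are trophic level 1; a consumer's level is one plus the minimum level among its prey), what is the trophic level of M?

Trophic level 3

J is a producer → level 1.
I eats J → level 2.
M eats I → level 3.
No prey of M is below level 2, so 3 is the minimum.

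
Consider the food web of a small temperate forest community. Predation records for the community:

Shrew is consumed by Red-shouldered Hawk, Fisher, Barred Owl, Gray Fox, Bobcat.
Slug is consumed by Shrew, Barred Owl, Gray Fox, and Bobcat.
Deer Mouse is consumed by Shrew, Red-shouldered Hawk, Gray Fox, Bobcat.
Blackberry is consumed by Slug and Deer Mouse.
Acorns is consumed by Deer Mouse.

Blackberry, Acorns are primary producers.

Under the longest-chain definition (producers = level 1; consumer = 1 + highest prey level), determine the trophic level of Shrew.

Trophic level 3

Blackberry is a producer → level 1.
Slug eats Blackberry → level 2.
Shrew eats Slug (level 2); other prey at levels: Deer Mouse 2 → level 3.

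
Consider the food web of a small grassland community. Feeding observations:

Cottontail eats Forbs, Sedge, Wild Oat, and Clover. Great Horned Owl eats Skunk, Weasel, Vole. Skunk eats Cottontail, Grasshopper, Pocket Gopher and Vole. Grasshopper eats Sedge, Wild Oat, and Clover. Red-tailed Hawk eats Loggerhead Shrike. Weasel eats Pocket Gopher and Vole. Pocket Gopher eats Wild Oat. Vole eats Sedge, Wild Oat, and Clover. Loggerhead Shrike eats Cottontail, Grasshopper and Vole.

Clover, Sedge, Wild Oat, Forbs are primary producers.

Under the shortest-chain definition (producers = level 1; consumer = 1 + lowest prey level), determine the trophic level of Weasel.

Trophic level 3

Clover is a producer → level 1.
Vole eats Clover → level 2.
Weasel eats Vole → level 3.
No prey of Weasel is below level 2, so 3 is the minimum.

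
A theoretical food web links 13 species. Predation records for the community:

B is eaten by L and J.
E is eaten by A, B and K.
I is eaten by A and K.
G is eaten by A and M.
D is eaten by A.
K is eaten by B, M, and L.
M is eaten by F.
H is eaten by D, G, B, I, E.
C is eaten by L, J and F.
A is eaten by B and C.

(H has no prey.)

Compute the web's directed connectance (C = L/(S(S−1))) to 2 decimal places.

The web has S = 13 species and L = 24 feeding links.
C = L / (S(S−1)) = 24 / 156 = 0.1538 ≈ 0.15.

C = 0.15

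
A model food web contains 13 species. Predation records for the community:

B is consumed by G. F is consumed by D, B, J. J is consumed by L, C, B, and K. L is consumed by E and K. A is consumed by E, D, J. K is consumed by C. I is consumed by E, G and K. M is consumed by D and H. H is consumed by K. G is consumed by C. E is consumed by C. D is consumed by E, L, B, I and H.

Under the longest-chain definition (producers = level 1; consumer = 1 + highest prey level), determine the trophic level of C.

Trophic level 5

F is a producer → level 1.
J eats F (level 1); other prey at levels: A 1 → level 2.
L eats J (level 2); other prey at levels: D 2 → level 3.
E eats L (level 3); other prey at levels: A 1, D 2, I 3 → level 4.
C eats E (level 4); other prey at levels: J 2, G 4, K 4 → level 5.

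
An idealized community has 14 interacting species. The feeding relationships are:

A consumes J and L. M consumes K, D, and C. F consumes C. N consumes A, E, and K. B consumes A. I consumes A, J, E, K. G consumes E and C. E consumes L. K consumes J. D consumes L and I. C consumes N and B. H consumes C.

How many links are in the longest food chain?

One longest chain: L → E → N → C → H.
It has 5 species and 4 links.

4 links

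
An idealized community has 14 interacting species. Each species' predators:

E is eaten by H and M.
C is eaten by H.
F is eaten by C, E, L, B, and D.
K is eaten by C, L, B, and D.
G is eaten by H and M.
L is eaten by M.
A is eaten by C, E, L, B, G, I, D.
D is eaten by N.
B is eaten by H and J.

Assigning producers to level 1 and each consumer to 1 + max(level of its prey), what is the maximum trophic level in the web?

3

Producers (level 1): K, A, F.
K → D → N gives N level 3.
No species has a prey at level 3, so no species reaches level 4.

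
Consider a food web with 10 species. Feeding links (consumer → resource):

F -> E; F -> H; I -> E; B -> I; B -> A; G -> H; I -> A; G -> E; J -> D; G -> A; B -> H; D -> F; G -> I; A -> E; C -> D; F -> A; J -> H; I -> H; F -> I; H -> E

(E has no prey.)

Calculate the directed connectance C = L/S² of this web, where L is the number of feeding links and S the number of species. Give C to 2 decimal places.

C = 0.20

The web has S = 10 species and L = 20 feeding links.
C = L / S² = 20 / 100 = 0.2000 ≈ 0.20.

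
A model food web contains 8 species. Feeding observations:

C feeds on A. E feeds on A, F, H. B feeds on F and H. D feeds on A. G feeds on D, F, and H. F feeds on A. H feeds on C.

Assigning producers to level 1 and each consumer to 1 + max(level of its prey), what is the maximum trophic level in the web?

Producers (level 1): A.
A → C → H → E gives E level 4.
No species has a prey at level 4, so no species reaches level 5.

4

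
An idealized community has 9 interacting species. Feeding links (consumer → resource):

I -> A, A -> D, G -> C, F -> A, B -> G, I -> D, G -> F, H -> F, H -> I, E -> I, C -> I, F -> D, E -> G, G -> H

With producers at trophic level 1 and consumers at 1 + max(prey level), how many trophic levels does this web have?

6

Producers (level 1): D.
D → A → F → H → G → E gives E level 6.
No species has a prey at level 6, so no species reaches level 7.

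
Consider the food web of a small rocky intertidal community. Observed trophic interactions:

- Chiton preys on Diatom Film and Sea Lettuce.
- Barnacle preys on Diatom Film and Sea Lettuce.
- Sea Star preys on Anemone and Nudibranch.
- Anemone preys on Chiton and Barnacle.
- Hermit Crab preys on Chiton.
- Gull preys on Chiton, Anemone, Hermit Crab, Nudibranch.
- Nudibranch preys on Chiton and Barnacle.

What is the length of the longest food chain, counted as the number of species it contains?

4 species

One longest chain: Sea Lettuce → Chiton → Anemone → Sea Star.
It has 4 species and 3 links.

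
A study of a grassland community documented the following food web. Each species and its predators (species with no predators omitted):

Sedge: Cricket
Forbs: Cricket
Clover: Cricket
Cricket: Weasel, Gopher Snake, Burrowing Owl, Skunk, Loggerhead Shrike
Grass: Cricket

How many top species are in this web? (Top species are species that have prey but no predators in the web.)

5

Top species (has prey, but nothing eats it): Weasel, Gopher Snake, Burrowing Owl, Skunk, Loggerhead Shrike.
Count: 5.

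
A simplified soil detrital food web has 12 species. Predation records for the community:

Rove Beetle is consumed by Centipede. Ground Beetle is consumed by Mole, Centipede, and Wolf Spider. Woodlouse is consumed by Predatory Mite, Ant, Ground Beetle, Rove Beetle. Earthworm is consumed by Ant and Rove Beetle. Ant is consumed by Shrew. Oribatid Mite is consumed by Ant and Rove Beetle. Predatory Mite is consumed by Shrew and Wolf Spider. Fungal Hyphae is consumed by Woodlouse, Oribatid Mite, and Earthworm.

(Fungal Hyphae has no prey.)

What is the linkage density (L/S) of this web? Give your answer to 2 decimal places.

There are L = 18 links among S = 12 species.
L/S = 18/12 = 1.5000 ≈ 1.50.

L/S = 1.50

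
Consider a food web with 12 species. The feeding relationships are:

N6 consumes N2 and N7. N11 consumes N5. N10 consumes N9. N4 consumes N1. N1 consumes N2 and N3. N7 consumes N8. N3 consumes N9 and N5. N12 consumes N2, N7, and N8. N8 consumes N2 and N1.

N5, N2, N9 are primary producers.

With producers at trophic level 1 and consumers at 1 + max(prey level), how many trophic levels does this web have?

6

Producers (level 1): N5, N2, N9.
N5 → N3 → N1 → N8 → N7 → N6 gives N6 level 6.
No species has a prey at level 6, so no species reaches level 7.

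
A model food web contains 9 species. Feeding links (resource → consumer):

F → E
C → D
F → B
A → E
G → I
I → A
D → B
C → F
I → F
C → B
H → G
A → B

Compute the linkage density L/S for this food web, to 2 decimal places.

There are L = 12 links among S = 9 species.
L/S = 12/9 = 1.3333 ≈ 1.33.

L/S = 1.33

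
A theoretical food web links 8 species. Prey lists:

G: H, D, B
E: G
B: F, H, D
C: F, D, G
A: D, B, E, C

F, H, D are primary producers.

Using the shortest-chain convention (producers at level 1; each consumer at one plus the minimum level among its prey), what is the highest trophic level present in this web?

Producers (level 1): F, H, D.
Following each consumer down to its lowest-level prey: H → G → E (levels 1 through 3).
All prey of E (G 2) are at level 2 or above, so E is at level 1 + 2 = 3.
Every consumer has at least one prey at level 2 or below, so none exceeds level 3.

3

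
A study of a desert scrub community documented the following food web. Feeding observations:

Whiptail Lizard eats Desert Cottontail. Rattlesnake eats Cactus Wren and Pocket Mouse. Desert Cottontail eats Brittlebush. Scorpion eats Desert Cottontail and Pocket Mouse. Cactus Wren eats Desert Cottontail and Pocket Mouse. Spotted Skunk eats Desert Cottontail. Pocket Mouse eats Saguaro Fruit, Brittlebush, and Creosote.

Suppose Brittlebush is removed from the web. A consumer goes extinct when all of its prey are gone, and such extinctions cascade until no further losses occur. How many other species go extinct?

3

Remove Brittlebush.
Round 1: Desert Cottontail (all prey gone) → extinct.
Round 2: Whiptail Lizard (all prey gone), Spotted Skunk (all prey gone) → extinct.
No further losses. Total secondary extinctions: 3.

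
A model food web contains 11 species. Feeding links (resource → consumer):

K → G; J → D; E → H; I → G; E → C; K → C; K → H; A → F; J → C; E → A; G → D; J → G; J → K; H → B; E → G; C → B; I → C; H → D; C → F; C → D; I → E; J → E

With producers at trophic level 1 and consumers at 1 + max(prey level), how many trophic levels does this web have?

4

Producers (level 1): I, J.
I → E → A → F gives F level 4.
No species has a prey at level 4, so no species reaches level 5.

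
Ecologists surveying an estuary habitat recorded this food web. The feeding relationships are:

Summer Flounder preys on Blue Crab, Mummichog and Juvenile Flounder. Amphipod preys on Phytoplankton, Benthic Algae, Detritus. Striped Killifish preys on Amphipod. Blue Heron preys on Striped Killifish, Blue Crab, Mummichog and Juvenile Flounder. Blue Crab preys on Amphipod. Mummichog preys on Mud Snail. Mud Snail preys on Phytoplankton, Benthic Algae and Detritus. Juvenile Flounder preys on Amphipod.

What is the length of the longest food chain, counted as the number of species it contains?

One longest chain: Phytoplankton → Amphipod → Juvenile Flounder → Summer Flounder.
It has 4 species and 3 links.

4 species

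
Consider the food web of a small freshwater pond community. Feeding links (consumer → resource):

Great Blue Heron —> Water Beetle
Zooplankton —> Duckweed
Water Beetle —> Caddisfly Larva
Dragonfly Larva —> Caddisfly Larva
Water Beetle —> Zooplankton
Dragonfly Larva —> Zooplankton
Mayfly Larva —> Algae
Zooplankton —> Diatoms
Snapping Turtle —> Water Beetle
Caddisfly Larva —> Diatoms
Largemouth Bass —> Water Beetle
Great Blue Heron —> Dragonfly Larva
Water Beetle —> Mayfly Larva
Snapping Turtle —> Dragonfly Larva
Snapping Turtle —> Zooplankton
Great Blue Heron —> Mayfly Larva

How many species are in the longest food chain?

4 species

One longest chain: Duckweed → Zooplankton → Water Beetle → Great Blue Heron.
It has 4 species and 3 links.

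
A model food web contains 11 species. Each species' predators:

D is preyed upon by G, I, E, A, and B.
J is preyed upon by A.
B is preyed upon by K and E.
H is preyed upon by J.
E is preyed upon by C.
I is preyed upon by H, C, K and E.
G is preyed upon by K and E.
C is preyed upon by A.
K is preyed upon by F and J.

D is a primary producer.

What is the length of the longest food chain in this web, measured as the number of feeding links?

4 links

One longest chain: D → I → H → J → A.
It has 5 species and 4 links.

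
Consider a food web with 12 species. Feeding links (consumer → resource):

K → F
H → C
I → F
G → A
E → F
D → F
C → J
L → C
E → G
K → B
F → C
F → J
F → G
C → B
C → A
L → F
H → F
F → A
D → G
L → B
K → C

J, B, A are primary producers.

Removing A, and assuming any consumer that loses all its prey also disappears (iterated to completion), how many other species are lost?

1

Remove A.
Round 1: G (all prey gone) → extinct.
No further losses. Total secondary extinctions: 1.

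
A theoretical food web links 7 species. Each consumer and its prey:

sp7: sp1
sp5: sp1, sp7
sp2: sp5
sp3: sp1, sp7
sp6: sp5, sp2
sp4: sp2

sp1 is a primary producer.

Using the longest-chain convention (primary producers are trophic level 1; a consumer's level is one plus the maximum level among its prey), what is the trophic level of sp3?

sp1 is a producer → level 1.
sp7 eats sp1 → level 2.
sp3 eats sp7 (level 2); other prey at levels: sp1 1 → level 3.

Trophic level 3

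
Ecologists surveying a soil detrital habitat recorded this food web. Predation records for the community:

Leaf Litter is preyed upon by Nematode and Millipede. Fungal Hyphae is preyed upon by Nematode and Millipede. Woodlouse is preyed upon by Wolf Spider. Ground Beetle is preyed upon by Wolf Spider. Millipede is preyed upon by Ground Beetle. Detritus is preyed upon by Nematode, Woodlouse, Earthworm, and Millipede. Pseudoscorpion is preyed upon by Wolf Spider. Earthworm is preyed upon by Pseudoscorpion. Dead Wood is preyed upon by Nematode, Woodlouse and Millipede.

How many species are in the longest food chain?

4 species

One longest chain: Dead Wood → Millipede → Ground Beetle → Wolf Spider.
It has 4 species and 3 links.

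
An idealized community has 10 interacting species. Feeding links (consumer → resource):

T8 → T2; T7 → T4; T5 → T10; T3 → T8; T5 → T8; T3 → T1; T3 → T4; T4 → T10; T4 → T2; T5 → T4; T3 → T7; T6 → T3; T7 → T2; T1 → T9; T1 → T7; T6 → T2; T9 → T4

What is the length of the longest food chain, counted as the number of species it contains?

6 species

One longest chain: T10 → T4 → T9 → T1 → T3 → T6.
It has 6 species and 5 links.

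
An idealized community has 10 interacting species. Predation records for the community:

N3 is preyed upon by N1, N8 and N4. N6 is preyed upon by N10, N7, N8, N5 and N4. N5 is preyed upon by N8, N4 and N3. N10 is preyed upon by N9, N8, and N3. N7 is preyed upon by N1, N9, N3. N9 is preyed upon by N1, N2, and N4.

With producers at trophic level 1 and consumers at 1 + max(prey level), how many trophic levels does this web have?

Producers (level 1): N6.
N6 → N10 → N9 → N1 gives N1 level 4.
No species has a prey at level 4, so no species reaches level 5.

4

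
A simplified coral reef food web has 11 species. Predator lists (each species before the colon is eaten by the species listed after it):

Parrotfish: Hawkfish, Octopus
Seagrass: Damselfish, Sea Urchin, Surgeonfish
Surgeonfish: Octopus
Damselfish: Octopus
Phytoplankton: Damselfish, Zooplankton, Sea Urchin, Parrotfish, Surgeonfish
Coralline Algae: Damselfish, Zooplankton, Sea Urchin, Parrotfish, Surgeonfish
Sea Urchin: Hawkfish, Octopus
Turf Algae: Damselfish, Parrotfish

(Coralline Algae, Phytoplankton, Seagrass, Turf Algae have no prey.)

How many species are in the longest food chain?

One longest chain: Coralline Algae → Sea Urchin → Hawkfish.
It has 3 species and 2 links.

3 species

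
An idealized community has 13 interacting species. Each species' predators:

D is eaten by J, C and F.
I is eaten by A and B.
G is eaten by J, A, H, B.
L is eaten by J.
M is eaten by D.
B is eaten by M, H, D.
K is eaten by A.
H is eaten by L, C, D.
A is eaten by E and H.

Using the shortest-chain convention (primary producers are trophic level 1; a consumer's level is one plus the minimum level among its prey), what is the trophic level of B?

Trophic level 2

G is a producer → level 1.
B eats G → level 2.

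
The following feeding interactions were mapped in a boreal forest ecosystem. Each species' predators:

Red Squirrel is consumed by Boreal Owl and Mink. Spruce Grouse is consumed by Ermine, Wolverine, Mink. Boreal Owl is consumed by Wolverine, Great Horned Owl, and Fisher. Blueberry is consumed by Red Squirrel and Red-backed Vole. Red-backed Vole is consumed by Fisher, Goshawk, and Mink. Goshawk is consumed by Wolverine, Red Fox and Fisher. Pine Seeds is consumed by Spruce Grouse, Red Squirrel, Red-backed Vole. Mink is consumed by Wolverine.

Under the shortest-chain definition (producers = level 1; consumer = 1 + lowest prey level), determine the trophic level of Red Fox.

Pine Seeds is a producer → level 1.
Red-backed Vole eats Pine Seeds → level 2.
Goshawk eats Red-backed Vole → level 3.
Red Fox eats Goshawk → level 4.
No prey of Red Fox is below level 3, so 4 is the minimum.

Trophic level 4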